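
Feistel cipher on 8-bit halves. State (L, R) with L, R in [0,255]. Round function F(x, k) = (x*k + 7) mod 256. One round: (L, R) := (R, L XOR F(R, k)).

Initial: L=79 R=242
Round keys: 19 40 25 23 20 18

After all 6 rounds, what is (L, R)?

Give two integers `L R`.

Round 1 (k=19): L=242 R=178
Round 2 (k=40): L=178 R=37
Round 3 (k=25): L=37 R=22
Round 4 (k=23): L=22 R=36
Round 5 (k=20): L=36 R=193
Round 6 (k=18): L=193 R=189

Answer: 193 189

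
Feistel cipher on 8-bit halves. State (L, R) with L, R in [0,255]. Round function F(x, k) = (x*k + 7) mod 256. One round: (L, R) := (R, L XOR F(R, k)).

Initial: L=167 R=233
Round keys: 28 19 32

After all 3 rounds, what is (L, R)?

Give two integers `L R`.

Answer: 90 99

Derivation:
Round 1 (k=28): L=233 R=36
Round 2 (k=19): L=36 R=90
Round 3 (k=32): L=90 R=99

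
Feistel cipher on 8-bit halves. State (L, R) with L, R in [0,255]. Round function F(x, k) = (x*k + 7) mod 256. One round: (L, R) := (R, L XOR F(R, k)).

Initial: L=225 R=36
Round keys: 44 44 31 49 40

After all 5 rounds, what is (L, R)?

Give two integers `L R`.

Round 1 (k=44): L=36 R=214
Round 2 (k=44): L=214 R=235
Round 3 (k=31): L=235 R=170
Round 4 (k=49): L=170 R=122
Round 5 (k=40): L=122 R=189

Answer: 122 189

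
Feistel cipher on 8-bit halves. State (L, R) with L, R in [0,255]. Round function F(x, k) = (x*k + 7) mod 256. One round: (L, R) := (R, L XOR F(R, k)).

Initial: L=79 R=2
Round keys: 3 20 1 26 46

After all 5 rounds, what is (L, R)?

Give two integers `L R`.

Answer: 46 61

Derivation:
Round 1 (k=3): L=2 R=66
Round 2 (k=20): L=66 R=45
Round 3 (k=1): L=45 R=118
Round 4 (k=26): L=118 R=46
Round 5 (k=46): L=46 R=61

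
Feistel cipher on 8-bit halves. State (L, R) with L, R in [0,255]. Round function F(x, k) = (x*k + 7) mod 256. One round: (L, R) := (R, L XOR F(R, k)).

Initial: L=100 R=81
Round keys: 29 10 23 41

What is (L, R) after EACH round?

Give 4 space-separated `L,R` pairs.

Answer: 81,80 80,118 118,241 241,214

Derivation:
Round 1 (k=29): L=81 R=80
Round 2 (k=10): L=80 R=118
Round 3 (k=23): L=118 R=241
Round 4 (k=41): L=241 R=214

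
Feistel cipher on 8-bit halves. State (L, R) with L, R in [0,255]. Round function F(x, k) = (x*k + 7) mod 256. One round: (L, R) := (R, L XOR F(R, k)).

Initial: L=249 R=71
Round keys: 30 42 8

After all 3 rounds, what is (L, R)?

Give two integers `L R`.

Answer: 0 167

Derivation:
Round 1 (k=30): L=71 R=160
Round 2 (k=42): L=160 R=0
Round 3 (k=8): L=0 R=167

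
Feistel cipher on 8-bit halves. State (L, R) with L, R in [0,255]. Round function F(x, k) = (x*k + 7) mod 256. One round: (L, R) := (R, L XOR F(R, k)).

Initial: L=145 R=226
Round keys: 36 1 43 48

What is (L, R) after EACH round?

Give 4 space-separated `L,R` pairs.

Round 1 (k=36): L=226 R=94
Round 2 (k=1): L=94 R=135
Round 3 (k=43): L=135 R=234
Round 4 (k=48): L=234 R=96

Answer: 226,94 94,135 135,234 234,96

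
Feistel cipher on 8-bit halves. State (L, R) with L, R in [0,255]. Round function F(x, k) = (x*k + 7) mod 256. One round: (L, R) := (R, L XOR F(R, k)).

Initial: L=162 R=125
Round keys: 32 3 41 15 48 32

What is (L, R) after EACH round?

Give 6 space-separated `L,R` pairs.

Round 1 (k=32): L=125 R=5
Round 2 (k=3): L=5 R=107
Round 3 (k=41): L=107 R=47
Round 4 (k=15): L=47 R=163
Round 5 (k=48): L=163 R=184
Round 6 (k=32): L=184 R=164

Answer: 125,5 5,107 107,47 47,163 163,184 184,164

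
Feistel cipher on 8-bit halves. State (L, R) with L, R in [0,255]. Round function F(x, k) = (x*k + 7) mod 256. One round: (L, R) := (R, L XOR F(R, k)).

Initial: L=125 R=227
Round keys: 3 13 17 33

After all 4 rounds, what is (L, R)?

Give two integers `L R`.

Answer: 7 125

Derivation:
Round 1 (k=3): L=227 R=205
Round 2 (k=13): L=205 R=147
Round 3 (k=17): L=147 R=7
Round 4 (k=33): L=7 R=125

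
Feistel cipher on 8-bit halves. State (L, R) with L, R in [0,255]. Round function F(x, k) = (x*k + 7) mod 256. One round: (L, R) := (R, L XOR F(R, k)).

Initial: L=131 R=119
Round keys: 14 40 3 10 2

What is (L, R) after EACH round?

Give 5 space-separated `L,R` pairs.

Round 1 (k=14): L=119 R=10
Round 2 (k=40): L=10 R=224
Round 3 (k=3): L=224 R=173
Round 4 (k=10): L=173 R=41
Round 5 (k=2): L=41 R=244

Answer: 119,10 10,224 224,173 173,41 41,244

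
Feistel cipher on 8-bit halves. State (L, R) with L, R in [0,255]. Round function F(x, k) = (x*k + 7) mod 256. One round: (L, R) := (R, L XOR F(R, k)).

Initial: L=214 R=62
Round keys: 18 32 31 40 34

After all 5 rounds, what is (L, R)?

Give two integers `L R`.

Answer: 166 40

Derivation:
Round 1 (k=18): L=62 R=181
Round 2 (k=32): L=181 R=153
Round 3 (k=31): L=153 R=59
Round 4 (k=40): L=59 R=166
Round 5 (k=34): L=166 R=40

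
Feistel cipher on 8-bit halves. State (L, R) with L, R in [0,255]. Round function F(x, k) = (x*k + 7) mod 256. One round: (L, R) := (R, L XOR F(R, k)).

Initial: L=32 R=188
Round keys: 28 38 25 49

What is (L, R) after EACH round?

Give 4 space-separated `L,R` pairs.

Answer: 188,183 183,141 141,123 123,31

Derivation:
Round 1 (k=28): L=188 R=183
Round 2 (k=38): L=183 R=141
Round 3 (k=25): L=141 R=123
Round 4 (k=49): L=123 R=31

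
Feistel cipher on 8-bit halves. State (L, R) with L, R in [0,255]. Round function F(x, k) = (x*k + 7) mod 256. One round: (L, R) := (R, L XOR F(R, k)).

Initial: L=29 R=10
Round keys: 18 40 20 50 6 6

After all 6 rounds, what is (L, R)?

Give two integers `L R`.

Answer: 98 255

Derivation:
Round 1 (k=18): L=10 R=166
Round 2 (k=40): L=166 R=253
Round 3 (k=20): L=253 R=109
Round 4 (k=50): L=109 R=172
Round 5 (k=6): L=172 R=98
Round 6 (k=6): L=98 R=255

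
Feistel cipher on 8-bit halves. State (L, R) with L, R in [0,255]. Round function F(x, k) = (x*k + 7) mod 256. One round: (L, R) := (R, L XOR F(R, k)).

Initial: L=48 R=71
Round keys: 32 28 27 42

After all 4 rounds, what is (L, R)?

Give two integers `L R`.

Answer: 92 211

Derivation:
Round 1 (k=32): L=71 R=215
Round 2 (k=28): L=215 R=204
Round 3 (k=27): L=204 R=92
Round 4 (k=42): L=92 R=211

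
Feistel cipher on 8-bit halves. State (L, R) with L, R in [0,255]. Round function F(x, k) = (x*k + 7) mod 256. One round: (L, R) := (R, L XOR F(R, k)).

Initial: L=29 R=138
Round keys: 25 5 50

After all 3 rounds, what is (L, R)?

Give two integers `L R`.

Answer: 153 117

Derivation:
Round 1 (k=25): L=138 R=156
Round 2 (k=5): L=156 R=153
Round 3 (k=50): L=153 R=117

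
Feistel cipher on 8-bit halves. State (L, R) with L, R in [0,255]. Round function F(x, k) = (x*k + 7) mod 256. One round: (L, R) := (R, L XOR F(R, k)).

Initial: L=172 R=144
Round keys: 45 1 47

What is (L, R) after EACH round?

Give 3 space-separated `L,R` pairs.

Round 1 (k=45): L=144 R=251
Round 2 (k=1): L=251 R=146
Round 3 (k=47): L=146 R=46

Answer: 144,251 251,146 146,46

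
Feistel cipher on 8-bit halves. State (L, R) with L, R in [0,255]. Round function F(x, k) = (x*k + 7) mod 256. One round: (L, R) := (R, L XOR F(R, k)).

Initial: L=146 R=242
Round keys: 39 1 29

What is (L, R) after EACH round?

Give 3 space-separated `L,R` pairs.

Answer: 242,119 119,140 140,148

Derivation:
Round 1 (k=39): L=242 R=119
Round 2 (k=1): L=119 R=140
Round 3 (k=29): L=140 R=148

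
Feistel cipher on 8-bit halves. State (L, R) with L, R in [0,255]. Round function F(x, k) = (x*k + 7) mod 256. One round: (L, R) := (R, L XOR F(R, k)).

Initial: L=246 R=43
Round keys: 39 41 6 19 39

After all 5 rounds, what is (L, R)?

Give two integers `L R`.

Round 1 (k=39): L=43 R=98
Round 2 (k=41): L=98 R=146
Round 3 (k=6): L=146 R=17
Round 4 (k=19): L=17 R=216
Round 5 (k=39): L=216 R=254

Answer: 216 254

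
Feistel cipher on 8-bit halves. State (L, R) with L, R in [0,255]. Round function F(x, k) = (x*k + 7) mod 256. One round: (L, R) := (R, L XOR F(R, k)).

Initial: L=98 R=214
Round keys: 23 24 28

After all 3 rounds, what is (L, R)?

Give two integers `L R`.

Round 1 (k=23): L=214 R=35
Round 2 (k=24): L=35 R=153
Round 3 (k=28): L=153 R=224

Answer: 153 224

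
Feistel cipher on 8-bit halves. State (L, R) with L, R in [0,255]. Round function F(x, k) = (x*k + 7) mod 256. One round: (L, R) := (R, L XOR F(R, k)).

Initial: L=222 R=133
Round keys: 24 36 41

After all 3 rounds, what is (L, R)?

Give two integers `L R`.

Answer: 46 196

Derivation:
Round 1 (k=24): L=133 R=161
Round 2 (k=36): L=161 R=46
Round 3 (k=41): L=46 R=196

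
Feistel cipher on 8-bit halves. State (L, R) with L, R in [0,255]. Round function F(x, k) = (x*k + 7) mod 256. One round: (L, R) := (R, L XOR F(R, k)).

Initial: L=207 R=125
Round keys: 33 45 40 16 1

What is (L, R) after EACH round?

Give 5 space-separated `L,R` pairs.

Round 1 (k=33): L=125 R=235
Round 2 (k=45): L=235 R=43
Round 3 (k=40): L=43 R=84
Round 4 (k=16): L=84 R=108
Round 5 (k=1): L=108 R=39

Answer: 125,235 235,43 43,84 84,108 108,39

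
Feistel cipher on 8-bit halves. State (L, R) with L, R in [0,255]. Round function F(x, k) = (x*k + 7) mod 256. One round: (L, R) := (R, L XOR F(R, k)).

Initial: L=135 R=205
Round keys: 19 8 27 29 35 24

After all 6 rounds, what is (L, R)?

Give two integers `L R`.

Round 1 (k=19): L=205 R=185
Round 2 (k=8): L=185 R=2
Round 3 (k=27): L=2 R=132
Round 4 (k=29): L=132 R=249
Round 5 (k=35): L=249 R=150
Round 6 (k=24): L=150 R=238

Answer: 150 238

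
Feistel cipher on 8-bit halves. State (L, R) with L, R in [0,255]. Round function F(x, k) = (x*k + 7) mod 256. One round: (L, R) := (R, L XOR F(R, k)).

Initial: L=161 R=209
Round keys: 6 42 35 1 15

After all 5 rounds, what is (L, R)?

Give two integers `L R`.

Answer: 10 0

Derivation:
Round 1 (k=6): L=209 R=76
Round 2 (k=42): L=76 R=174
Round 3 (k=35): L=174 R=157
Round 4 (k=1): L=157 R=10
Round 5 (k=15): L=10 R=0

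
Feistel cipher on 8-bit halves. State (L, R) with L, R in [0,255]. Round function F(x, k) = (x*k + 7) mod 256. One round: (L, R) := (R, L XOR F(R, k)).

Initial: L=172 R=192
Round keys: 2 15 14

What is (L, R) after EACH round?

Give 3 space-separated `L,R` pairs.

Round 1 (k=2): L=192 R=43
Round 2 (k=15): L=43 R=76
Round 3 (k=14): L=76 R=4

Answer: 192,43 43,76 76,4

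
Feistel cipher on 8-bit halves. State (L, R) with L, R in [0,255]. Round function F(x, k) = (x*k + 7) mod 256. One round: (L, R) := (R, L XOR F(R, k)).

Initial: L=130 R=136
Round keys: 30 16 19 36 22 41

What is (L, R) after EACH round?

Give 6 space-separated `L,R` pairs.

Answer: 136,117 117,223 223,225 225,116 116,30 30,161

Derivation:
Round 1 (k=30): L=136 R=117
Round 2 (k=16): L=117 R=223
Round 3 (k=19): L=223 R=225
Round 4 (k=36): L=225 R=116
Round 5 (k=22): L=116 R=30
Round 6 (k=41): L=30 R=161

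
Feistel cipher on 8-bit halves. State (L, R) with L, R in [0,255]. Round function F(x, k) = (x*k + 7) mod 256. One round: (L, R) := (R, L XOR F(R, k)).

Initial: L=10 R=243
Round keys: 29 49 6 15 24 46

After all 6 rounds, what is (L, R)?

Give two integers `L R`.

Answer: 116 3

Derivation:
Round 1 (k=29): L=243 R=132
Round 2 (k=49): L=132 R=184
Round 3 (k=6): L=184 R=211
Round 4 (k=15): L=211 R=220
Round 5 (k=24): L=220 R=116
Round 6 (k=46): L=116 R=3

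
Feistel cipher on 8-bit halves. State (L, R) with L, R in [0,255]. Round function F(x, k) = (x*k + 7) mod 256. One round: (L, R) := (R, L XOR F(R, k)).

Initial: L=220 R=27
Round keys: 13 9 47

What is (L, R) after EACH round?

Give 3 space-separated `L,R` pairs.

Answer: 27,186 186,138 138,231

Derivation:
Round 1 (k=13): L=27 R=186
Round 2 (k=9): L=186 R=138
Round 3 (k=47): L=138 R=231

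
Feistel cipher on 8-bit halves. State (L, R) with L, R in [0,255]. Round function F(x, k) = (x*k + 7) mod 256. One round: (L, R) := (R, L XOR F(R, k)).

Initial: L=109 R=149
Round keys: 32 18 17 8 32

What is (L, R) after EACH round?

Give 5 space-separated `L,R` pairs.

Answer: 149,202 202,174 174,95 95,81 81,120

Derivation:
Round 1 (k=32): L=149 R=202
Round 2 (k=18): L=202 R=174
Round 3 (k=17): L=174 R=95
Round 4 (k=8): L=95 R=81
Round 5 (k=32): L=81 R=120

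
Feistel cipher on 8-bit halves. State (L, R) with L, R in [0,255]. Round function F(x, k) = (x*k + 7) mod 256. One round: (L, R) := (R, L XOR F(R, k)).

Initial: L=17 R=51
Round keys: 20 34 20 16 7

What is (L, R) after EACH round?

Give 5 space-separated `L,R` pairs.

Round 1 (k=20): L=51 R=18
Round 2 (k=34): L=18 R=88
Round 3 (k=20): L=88 R=245
Round 4 (k=16): L=245 R=15
Round 5 (k=7): L=15 R=133

Answer: 51,18 18,88 88,245 245,15 15,133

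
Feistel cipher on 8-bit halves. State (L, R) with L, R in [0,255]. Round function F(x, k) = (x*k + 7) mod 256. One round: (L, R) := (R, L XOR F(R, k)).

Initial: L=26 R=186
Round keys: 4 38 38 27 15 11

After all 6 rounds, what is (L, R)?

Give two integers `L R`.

Answer: 223 32

Derivation:
Round 1 (k=4): L=186 R=245
Round 2 (k=38): L=245 R=223
Round 3 (k=38): L=223 R=212
Round 4 (k=27): L=212 R=188
Round 5 (k=15): L=188 R=223
Round 6 (k=11): L=223 R=32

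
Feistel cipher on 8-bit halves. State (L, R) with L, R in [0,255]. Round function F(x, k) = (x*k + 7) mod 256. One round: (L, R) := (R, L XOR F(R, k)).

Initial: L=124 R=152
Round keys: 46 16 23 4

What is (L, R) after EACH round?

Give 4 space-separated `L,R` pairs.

Round 1 (k=46): L=152 R=43
Round 2 (k=16): L=43 R=47
Round 3 (k=23): L=47 R=107
Round 4 (k=4): L=107 R=156

Answer: 152,43 43,47 47,107 107,156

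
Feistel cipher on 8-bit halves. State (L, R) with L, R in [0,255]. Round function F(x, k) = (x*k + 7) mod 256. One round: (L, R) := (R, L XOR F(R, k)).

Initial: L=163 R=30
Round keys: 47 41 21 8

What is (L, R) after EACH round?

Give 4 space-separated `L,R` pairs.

Answer: 30,42 42,223 223,120 120,24

Derivation:
Round 1 (k=47): L=30 R=42
Round 2 (k=41): L=42 R=223
Round 3 (k=21): L=223 R=120
Round 4 (k=8): L=120 R=24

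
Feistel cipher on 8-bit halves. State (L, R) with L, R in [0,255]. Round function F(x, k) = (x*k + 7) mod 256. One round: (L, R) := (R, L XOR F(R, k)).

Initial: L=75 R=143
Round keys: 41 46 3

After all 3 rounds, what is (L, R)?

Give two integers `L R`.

Round 1 (k=41): L=143 R=165
Round 2 (k=46): L=165 R=34
Round 3 (k=3): L=34 R=200

Answer: 34 200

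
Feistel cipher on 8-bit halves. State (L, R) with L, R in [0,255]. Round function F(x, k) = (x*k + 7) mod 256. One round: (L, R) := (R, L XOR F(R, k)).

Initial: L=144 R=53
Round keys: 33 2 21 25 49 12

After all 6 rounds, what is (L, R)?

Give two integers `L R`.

Answer: 112 89

Derivation:
Round 1 (k=33): L=53 R=76
Round 2 (k=2): L=76 R=170
Round 3 (k=21): L=170 R=181
Round 4 (k=25): L=181 R=30
Round 5 (k=49): L=30 R=112
Round 6 (k=12): L=112 R=89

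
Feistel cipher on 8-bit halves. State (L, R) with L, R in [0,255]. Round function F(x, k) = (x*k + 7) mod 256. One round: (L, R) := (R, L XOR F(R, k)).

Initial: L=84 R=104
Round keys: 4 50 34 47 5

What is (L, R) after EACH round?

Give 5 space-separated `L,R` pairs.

Round 1 (k=4): L=104 R=243
Round 2 (k=50): L=243 R=21
Round 3 (k=34): L=21 R=34
Round 4 (k=47): L=34 R=80
Round 5 (k=5): L=80 R=181

Answer: 104,243 243,21 21,34 34,80 80,181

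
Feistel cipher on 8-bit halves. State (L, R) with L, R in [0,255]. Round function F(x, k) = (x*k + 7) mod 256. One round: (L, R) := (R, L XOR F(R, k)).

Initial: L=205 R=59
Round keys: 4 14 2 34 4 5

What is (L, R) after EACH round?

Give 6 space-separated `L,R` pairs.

Round 1 (k=4): L=59 R=62
Round 2 (k=14): L=62 R=80
Round 3 (k=2): L=80 R=153
Round 4 (k=34): L=153 R=9
Round 5 (k=4): L=9 R=178
Round 6 (k=5): L=178 R=136

Answer: 59,62 62,80 80,153 153,9 9,178 178,136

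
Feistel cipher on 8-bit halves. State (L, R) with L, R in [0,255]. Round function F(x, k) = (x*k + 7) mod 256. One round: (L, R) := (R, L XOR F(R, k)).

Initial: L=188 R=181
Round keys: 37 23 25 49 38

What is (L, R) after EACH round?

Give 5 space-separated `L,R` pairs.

Answer: 181,140 140,46 46,9 9,238 238,82

Derivation:
Round 1 (k=37): L=181 R=140
Round 2 (k=23): L=140 R=46
Round 3 (k=25): L=46 R=9
Round 4 (k=49): L=9 R=238
Round 5 (k=38): L=238 R=82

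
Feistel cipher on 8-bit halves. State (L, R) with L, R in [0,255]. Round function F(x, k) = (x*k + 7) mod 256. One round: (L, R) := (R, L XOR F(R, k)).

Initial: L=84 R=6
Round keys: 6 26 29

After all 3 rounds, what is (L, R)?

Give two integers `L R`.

Answer: 235 217

Derivation:
Round 1 (k=6): L=6 R=127
Round 2 (k=26): L=127 R=235
Round 3 (k=29): L=235 R=217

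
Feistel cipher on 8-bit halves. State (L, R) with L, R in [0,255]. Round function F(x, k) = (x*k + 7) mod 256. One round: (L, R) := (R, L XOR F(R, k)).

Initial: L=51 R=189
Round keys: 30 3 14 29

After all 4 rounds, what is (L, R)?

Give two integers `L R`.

Answer: 17 40

Derivation:
Round 1 (k=30): L=189 R=30
Round 2 (k=3): L=30 R=220
Round 3 (k=14): L=220 R=17
Round 4 (k=29): L=17 R=40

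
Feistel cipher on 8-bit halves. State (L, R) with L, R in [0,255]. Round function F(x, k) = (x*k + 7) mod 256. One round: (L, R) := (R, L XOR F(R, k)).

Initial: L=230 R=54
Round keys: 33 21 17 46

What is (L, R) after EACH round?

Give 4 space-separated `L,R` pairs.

Round 1 (k=33): L=54 R=27
Round 2 (k=21): L=27 R=8
Round 3 (k=17): L=8 R=148
Round 4 (k=46): L=148 R=151

Answer: 54,27 27,8 8,148 148,151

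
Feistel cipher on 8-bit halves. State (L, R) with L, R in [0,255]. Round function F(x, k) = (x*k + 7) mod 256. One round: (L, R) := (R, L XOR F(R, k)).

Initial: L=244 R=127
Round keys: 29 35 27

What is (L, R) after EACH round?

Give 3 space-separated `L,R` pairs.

Round 1 (k=29): L=127 R=158
Round 2 (k=35): L=158 R=222
Round 3 (k=27): L=222 R=239

Answer: 127,158 158,222 222,239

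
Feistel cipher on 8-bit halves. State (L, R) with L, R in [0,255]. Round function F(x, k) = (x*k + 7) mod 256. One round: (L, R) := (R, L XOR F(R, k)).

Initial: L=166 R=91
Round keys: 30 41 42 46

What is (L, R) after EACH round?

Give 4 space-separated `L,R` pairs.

Answer: 91,23 23,237 237,254 254,70

Derivation:
Round 1 (k=30): L=91 R=23
Round 2 (k=41): L=23 R=237
Round 3 (k=42): L=237 R=254
Round 4 (k=46): L=254 R=70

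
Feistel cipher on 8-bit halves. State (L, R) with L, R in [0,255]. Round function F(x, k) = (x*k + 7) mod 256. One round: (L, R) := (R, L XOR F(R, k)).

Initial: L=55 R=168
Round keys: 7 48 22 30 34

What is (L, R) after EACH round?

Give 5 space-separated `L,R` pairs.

Round 1 (k=7): L=168 R=168
Round 2 (k=48): L=168 R=47
Round 3 (k=22): L=47 R=185
Round 4 (k=30): L=185 R=154
Round 5 (k=34): L=154 R=194

Answer: 168,168 168,47 47,185 185,154 154,194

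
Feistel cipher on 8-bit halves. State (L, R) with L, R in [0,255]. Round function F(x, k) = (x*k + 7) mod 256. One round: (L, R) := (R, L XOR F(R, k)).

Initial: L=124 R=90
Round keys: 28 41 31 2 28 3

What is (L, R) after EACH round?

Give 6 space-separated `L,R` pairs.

Answer: 90,163 163,120 120,44 44,39 39,103 103,27

Derivation:
Round 1 (k=28): L=90 R=163
Round 2 (k=41): L=163 R=120
Round 3 (k=31): L=120 R=44
Round 4 (k=2): L=44 R=39
Round 5 (k=28): L=39 R=103
Round 6 (k=3): L=103 R=27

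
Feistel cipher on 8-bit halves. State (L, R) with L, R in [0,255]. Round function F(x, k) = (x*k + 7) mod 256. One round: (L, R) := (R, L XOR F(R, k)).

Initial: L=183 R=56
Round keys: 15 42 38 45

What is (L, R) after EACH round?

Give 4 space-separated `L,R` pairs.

Round 1 (k=15): L=56 R=248
Round 2 (k=42): L=248 R=143
Round 3 (k=38): L=143 R=185
Round 4 (k=45): L=185 R=3

Answer: 56,248 248,143 143,185 185,3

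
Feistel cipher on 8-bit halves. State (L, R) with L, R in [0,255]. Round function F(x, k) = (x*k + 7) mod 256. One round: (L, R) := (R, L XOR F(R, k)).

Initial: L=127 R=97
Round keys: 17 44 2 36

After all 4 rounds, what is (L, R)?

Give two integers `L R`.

Round 1 (k=17): L=97 R=7
Round 2 (k=44): L=7 R=90
Round 3 (k=2): L=90 R=188
Round 4 (k=36): L=188 R=45

Answer: 188 45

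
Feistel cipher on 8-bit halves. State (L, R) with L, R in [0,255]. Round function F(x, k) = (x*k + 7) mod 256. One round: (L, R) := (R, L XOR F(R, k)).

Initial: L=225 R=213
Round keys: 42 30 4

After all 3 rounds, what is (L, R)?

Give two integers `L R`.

Answer: 2 23

Derivation:
Round 1 (k=42): L=213 R=24
Round 2 (k=30): L=24 R=2
Round 3 (k=4): L=2 R=23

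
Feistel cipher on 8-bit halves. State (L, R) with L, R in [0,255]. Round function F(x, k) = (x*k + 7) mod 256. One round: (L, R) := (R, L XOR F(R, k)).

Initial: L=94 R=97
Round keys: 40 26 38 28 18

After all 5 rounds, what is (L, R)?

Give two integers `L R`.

Answer: 15 35

Derivation:
Round 1 (k=40): L=97 R=113
Round 2 (k=26): L=113 R=224
Round 3 (k=38): L=224 R=54
Round 4 (k=28): L=54 R=15
Round 5 (k=18): L=15 R=35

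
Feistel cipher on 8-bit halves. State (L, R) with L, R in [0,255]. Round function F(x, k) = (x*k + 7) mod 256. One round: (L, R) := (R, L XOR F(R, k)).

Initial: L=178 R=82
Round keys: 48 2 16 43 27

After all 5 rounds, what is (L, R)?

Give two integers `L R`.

Round 1 (k=48): L=82 R=213
Round 2 (k=2): L=213 R=227
Round 3 (k=16): L=227 R=226
Round 4 (k=43): L=226 R=30
Round 5 (k=27): L=30 R=211

Answer: 30 211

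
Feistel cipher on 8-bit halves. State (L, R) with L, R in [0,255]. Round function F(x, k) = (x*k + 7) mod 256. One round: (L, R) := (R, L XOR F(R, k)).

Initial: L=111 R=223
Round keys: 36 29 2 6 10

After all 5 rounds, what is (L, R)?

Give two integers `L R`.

Round 1 (k=36): L=223 R=12
Round 2 (k=29): L=12 R=188
Round 3 (k=2): L=188 R=115
Round 4 (k=6): L=115 R=5
Round 5 (k=10): L=5 R=74

Answer: 5 74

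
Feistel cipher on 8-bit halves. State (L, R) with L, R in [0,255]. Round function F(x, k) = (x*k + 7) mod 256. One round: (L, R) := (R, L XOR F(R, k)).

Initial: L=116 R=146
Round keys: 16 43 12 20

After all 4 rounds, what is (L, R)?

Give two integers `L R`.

Answer: 172 29

Derivation:
Round 1 (k=16): L=146 R=83
Round 2 (k=43): L=83 R=106
Round 3 (k=12): L=106 R=172
Round 4 (k=20): L=172 R=29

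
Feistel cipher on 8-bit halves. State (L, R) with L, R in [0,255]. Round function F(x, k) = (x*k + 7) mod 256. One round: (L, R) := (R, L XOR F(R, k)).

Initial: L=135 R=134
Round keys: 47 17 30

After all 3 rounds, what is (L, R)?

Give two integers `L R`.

Answer: 11 119

Derivation:
Round 1 (k=47): L=134 R=38
Round 2 (k=17): L=38 R=11
Round 3 (k=30): L=11 R=119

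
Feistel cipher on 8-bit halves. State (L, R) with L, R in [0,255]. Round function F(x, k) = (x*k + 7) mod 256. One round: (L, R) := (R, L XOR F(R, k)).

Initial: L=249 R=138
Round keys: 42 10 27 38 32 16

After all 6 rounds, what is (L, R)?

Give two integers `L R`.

Answer: 39 129

Derivation:
Round 1 (k=42): L=138 R=82
Round 2 (k=10): L=82 R=177
Round 3 (k=27): L=177 R=224
Round 4 (k=38): L=224 R=246
Round 5 (k=32): L=246 R=39
Round 6 (k=16): L=39 R=129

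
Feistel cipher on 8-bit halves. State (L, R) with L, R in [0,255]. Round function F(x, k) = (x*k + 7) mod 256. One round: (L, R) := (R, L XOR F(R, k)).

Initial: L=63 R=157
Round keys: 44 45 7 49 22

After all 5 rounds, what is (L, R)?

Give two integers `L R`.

Answer: 66 230

Derivation:
Round 1 (k=44): L=157 R=60
Round 2 (k=45): L=60 R=14
Round 3 (k=7): L=14 R=85
Round 4 (k=49): L=85 R=66
Round 5 (k=22): L=66 R=230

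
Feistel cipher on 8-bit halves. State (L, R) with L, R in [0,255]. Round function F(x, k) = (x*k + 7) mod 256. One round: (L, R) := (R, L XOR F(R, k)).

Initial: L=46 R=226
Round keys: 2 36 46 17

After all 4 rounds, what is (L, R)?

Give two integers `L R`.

Answer: 224 62

Derivation:
Round 1 (k=2): L=226 R=229
Round 2 (k=36): L=229 R=217
Round 3 (k=46): L=217 R=224
Round 4 (k=17): L=224 R=62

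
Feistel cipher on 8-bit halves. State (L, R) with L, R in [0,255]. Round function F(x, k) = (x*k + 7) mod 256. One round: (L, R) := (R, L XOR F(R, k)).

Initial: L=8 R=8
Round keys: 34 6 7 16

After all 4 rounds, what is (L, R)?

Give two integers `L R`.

Answer: 153 94

Derivation:
Round 1 (k=34): L=8 R=31
Round 2 (k=6): L=31 R=201
Round 3 (k=7): L=201 R=153
Round 4 (k=16): L=153 R=94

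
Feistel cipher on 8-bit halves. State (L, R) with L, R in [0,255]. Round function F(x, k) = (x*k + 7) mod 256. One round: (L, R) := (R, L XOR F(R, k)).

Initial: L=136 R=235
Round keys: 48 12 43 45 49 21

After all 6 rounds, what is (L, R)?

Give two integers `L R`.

Round 1 (k=48): L=235 R=159
Round 2 (k=12): L=159 R=144
Round 3 (k=43): L=144 R=168
Round 4 (k=45): L=168 R=31
Round 5 (k=49): L=31 R=94
Round 6 (k=21): L=94 R=162

Answer: 94 162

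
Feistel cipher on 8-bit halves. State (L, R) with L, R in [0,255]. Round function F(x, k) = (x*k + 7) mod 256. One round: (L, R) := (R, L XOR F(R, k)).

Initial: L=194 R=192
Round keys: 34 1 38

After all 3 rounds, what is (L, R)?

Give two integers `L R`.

Round 1 (k=34): L=192 R=69
Round 2 (k=1): L=69 R=140
Round 3 (k=38): L=140 R=138

Answer: 140 138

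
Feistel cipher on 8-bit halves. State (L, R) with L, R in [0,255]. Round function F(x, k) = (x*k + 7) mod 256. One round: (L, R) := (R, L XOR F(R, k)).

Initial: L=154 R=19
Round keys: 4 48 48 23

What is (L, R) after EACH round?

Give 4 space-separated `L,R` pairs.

Answer: 19,201 201,164 164,14 14,237

Derivation:
Round 1 (k=4): L=19 R=201
Round 2 (k=48): L=201 R=164
Round 3 (k=48): L=164 R=14
Round 4 (k=23): L=14 R=237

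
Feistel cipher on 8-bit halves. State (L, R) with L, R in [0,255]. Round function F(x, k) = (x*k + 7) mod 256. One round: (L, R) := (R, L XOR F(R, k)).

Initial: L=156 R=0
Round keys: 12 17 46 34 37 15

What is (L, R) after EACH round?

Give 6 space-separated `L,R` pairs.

Answer: 0,155 155,82 82,88 88,229 229,120 120,234

Derivation:
Round 1 (k=12): L=0 R=155
Round 2 (k=17): L=155 R=82
Round 3 (k=46): L=82 R=88
Round 4 (k=34): L=88 R=229
Round 5 (k=37): L=229 R=120
Round 6 (k=15): L=120 R=234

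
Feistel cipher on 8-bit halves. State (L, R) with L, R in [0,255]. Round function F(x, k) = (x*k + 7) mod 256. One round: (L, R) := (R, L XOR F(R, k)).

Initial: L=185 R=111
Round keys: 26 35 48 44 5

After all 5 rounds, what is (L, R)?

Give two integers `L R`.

Round 1 (k=26): L=111 R=244
Round 2 (k=35): L=244 R=12
Round 3 (k=48): L=12 R=179
Round 4 (k=44): L=179 R=199
Round 5 (k=5): L=199 R=89

Answer: 199 89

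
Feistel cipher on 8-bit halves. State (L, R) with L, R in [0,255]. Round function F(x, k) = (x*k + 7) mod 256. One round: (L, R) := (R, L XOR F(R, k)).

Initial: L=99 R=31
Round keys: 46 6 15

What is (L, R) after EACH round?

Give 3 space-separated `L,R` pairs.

Answer: 31,250 250,252 252,49

Derivation:
Round 1 (k=46): L=31 R=250
Round 2 (k=6): L=250 R=252
Round 3 (k=15): L=252 R=49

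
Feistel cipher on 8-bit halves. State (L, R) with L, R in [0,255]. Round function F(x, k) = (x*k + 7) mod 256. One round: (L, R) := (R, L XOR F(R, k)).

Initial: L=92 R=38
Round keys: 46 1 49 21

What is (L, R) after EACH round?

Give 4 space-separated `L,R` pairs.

Answer: 38,135 135,168 168,168 168,103

Derivation:
Round 1 (k=46): L=38 R=135
Round 2 (k=1): L=135 R=168
Round 3 (k=49): L=168 R=168
Round 4 (k=21): L=168 R=103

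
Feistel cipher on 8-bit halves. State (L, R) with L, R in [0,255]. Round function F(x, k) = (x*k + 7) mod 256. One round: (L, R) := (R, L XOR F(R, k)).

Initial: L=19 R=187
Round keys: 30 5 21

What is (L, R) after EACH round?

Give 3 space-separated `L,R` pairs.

Answer: 187,226 226,202 202,123

Derivation:
Round 1 (k=30): L=187 R=226
Round 2 (k=5): L=226 R=202
Round 3 (k=21): L=202 R=123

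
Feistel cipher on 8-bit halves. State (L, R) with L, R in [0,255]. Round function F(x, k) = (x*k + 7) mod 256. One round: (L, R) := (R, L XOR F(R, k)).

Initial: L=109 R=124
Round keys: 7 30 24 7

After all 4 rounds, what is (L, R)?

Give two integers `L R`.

Answer: 169 97

Derivation:
Round 1 (k=7): L=124 R=6
Round 2 (k=30): L=6 R=199
Round 3 (k=24): L=199 R=169
Round 4 (k=7): L=169 R=97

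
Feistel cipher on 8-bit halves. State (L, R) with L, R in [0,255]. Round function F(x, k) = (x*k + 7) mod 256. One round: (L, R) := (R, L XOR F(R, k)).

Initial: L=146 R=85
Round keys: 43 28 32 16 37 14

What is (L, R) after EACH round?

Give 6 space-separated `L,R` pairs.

Round 1 (k=43): L=85 R=220
Round 2 (k=28): L=220 R=66
Round 3 (k=32): L=66 R=155
Round 4 (k=16): L=155 R=245
Round 5 (k=37): L=245 R=235
Round 6 (k=14): L=235 R=20

Answer: 85,220 220,66 66,155 155,245 245,235 235,20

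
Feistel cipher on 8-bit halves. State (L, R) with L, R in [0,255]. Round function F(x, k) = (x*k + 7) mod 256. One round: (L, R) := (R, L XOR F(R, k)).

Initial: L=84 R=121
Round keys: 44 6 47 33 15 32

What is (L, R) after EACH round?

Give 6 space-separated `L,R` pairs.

Answer: 121,135 135,72 72,184 184,247 247,56 56,240

Derivation:
Round 1 (k=44): L=121 R=135
Round 2 (k=6): L=135 R=72
Round 3 (k=47): L=72 R=184
Round 4 (k=33): L=184 R=247
Round 5 (k=15): L=247 R=56
Round 6 (k=32): L=56 R=240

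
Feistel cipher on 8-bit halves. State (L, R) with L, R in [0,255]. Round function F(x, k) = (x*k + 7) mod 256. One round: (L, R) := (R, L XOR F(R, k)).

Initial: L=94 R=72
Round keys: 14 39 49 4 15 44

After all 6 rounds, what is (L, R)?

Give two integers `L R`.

Answer: 2 166

Derivation:
Round 1 (k=14): L=72 R=169
Round 2 (k=39): L=169 R=142
Round 3 (k=49): L=142 R=156
Round 4 (k=4): L=156 R=249
Round 5 (k=15): L=249 R=2
Round 6 (k=44): L=2 R=166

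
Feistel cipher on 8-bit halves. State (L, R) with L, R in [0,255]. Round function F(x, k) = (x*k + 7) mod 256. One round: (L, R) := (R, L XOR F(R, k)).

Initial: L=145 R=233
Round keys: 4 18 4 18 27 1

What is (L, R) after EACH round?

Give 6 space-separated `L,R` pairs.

Answer: 233,58 58,242 242,245 245,179 179,29 29,151

Derivation:
Round 1 (k=4): L=233 R=58
Round 2 (k=18): L=58 R=242
Round 3 (k=4): L=242 R=245
Round 4 (k=18): L=245 R=179
Round 5 (k=27): L=179 R=29
Round 6 (k=1): L=29 R=151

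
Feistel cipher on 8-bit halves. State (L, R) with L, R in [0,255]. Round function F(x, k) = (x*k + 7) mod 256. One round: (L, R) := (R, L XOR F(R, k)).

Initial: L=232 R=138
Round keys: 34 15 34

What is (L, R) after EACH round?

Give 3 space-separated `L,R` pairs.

Round 1 (k=34): L=138 R=179
Round 2 (k=15): L=179 R=14
Round 3 (k=34): L=14 R=80

Answer: 138,179 179,14 14,80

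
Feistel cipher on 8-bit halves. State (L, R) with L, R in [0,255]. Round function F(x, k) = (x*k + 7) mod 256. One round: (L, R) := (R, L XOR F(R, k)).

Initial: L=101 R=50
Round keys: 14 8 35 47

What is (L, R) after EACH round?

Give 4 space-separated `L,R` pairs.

Round 1 (k=14): L=50 R=166
Round 2 (k=8): L=166 R=5
Round 3 (k=35): L=5 R=16
Round 4 (k=47): L=16 R=242

Answer: 50,166 166,5 5,16 16,242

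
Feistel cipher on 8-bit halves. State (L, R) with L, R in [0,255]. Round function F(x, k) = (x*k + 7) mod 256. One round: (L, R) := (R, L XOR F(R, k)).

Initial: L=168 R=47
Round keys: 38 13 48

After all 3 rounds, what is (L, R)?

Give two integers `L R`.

Round 1 (k=38): L=47 R=169
Round 2 (k=13): L=169 R=179
Round 3 (k=48): L=179 R=62

Answer: 179 62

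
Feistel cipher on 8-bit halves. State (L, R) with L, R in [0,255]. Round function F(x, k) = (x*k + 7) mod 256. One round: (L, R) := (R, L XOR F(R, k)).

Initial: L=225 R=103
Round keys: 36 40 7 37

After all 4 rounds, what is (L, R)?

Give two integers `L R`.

Answer: 53 128

Derivation:
Round 1 (k=36): L=103 R=98
Round 2 (k=40): L=98 R=48
Round 3 (k=7): L=48 R=53
Round 4 (k=37): L=53 R=128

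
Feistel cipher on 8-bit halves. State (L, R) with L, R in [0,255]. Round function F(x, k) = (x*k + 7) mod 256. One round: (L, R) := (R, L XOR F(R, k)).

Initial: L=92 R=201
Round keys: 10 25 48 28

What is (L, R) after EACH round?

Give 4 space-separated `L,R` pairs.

Round 1 (k=10): L=201 R=189
Round 2 (k=25): L=189 R=181
Round 3 (k=48): L=181 R=74
Round 4 (k=28): L=74 R=170

Answer: 201,189 189,181 181,74 74,170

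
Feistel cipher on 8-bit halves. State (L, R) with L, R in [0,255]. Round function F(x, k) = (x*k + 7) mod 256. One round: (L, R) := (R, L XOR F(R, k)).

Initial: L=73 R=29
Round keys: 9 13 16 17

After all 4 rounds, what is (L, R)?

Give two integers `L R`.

Round 1 (k=9): L=29 R=69
Round 2 (k=13): L=69 R=149
Round 3 (k=16): L=149 R=18
Round 4 (k=17): L=18 R=172

Answer: 18 172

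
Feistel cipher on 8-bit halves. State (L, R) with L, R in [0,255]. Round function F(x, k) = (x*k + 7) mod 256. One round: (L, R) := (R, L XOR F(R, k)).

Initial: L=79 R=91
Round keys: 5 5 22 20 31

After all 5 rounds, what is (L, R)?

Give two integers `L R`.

Round 1 (k=5): L=91 R=129
Round 2 (k=5): L=129 R=215
Round 3 (k=22): L=215 R=0
Round 4 (k=20): L=0 R=208
Round 5 (k=31): L=208 R=55

Answer: 208 55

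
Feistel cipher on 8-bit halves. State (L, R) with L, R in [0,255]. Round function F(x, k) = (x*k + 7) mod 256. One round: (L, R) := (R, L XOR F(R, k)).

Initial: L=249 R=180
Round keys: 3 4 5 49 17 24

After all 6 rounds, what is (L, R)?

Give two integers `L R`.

Round 1 (k=3): L=180 R=218
Round 2 (k=4): L=218 R=219
Round 3 (k=5): L=219 R=148
Round 4 (k=49): L=148 R=128
Round 5 (k=17): L=128 R=19
Round 6 (k=24): L=19 R=79

Answer: 19 79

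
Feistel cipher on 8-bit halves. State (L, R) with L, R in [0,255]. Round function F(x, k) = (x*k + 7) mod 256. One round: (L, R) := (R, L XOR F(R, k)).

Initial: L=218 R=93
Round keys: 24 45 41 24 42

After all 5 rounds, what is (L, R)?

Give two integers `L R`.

Answer: 138 42

Derivation:
Round 1 (k=24): L=93 R=101
Round 2 (k=45): L=101 R=149
Round 3 (k=41): L=149 R=129
Round 4 (k=24): L=129 R=138
Round 5 (k=42): L=138 R=42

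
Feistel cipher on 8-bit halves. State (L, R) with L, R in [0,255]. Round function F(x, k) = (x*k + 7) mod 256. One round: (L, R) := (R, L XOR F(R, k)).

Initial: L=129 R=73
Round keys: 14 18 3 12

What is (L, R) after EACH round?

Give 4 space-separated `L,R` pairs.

Answer: 73,132 132,6 6,157 157,101

Derivation:
Round 1 (k=14): L=73 R=132
Round 2 (k=18): L=132 R=6
Round 3 (k=3): L=6 R=157
Round 4 (k=12): L=157 R=101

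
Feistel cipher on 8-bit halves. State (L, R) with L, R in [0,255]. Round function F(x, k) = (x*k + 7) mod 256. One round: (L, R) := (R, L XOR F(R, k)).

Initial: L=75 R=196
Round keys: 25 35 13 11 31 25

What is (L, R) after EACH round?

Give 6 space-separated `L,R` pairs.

Answer: 196,96 96,227 227,238 238,162 162,75 75,248

Derivation:
Round 1 (k=25): L=196 R=96
Round 2 (k=35): L=96 R=227
Round 3 (k=13): L=227 R=238
Round 4 (k=11): L=238 R=162
Round 5 (k=31): L=162 R=75
Round 6 (k=25): L=75 R=248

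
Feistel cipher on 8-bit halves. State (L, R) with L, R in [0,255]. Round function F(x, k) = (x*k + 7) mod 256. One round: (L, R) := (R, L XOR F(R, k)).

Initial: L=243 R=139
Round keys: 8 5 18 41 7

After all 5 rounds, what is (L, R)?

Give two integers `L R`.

Round 1 (k=8): L=139 R=172
Round 2 (k=5): L=172 R=232
Round 3 (k=18): L=232 R=251
Round 4 (k=41): L=251 R=210
Round 5 (k=7): L=210 R=62

Answer: 210 62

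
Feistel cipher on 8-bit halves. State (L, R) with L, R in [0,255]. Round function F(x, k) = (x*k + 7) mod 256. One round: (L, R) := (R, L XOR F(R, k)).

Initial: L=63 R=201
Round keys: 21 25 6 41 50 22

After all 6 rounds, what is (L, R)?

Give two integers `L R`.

Round 1 (k=21): L=201 R=187
Round 2 (k=25): L=187 R=131
Round 3 (k=6): L=131 R=162
Round 4 (k=41): L=162 R=122
Round 5 (k=50): L=122 R=121
Round 6 (k=22): L=121 R=23

Answer: 121 23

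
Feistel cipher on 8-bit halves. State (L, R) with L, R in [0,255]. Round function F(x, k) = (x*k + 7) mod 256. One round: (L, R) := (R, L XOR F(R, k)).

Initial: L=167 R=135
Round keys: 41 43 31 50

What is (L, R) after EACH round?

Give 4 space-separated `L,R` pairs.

Round 1 (k=41): L=135 R=1
Round 2 (k=43): L=1 R=181
Round 3 (k=31): L=181 R=243
Round 4 (k=50): L=243 R=200

Answer: 135,1 1,181 181,243 243,200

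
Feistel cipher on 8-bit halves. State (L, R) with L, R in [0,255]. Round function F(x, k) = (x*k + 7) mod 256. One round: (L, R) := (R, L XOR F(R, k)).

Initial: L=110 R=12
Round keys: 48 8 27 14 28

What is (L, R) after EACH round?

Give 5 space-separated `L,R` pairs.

Answer: 12,41 41,67 67,49 49,246 246,222

Derivation:
Round 1 (k=48): L=12 R=41
Round 2 (k=8): L=41 R=67
Round 3 (k=27): L=67 R=49
Round 4 (k=14): L=49 R=246
Round 5 (k=28): L=246 R=222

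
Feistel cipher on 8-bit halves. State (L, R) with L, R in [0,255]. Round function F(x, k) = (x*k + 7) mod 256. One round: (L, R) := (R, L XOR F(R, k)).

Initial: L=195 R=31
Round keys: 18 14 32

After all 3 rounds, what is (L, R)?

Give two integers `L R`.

Round 1 (k=18): L=31 R=246
Round 2 (k=14): L=246 R=100
Round 3 (k=32): L=100 R=113

Answer: 100 113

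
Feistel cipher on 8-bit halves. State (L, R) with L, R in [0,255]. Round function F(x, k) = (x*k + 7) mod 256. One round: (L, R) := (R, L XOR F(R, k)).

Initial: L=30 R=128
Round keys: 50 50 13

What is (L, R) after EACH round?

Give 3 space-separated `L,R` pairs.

Round 1 (k=50): L=128 R=25
Round 2 (k=50): L=25 R=105
Round 3 (k=13): L=105 R=69

Answer: 128,25 25,105 105,69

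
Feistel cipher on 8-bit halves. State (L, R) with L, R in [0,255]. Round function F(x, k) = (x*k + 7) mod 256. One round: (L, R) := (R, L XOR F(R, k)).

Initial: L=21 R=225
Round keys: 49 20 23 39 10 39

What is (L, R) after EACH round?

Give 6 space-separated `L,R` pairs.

Round 1 (k=49): L=225 R=13
Round 2 (k=20): L=13 R=234
Round 3 (k=23): L=234 R=0
Round 4 (k=39): L=0 R=237
Round 5 (k=10): L=237 R=73
Round 6 (k=39): L=73 R=203

Answer: 225,13 13,234 234,0 0,237 237,73 73,203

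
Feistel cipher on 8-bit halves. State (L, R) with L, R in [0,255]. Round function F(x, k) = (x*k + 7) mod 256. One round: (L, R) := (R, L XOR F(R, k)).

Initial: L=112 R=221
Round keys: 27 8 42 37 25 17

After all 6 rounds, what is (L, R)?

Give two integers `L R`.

Round 1 (k=27): L=221 R=38
Round 2 (k=8): L=38 R=234
Round 3 (k=42): L=234 R=77
Round 4 (k=37): L=77 R=194
Round 5 (k=25): L=194 R=180
Round 6 (k=17): L=180 R=57

Answer: 180 57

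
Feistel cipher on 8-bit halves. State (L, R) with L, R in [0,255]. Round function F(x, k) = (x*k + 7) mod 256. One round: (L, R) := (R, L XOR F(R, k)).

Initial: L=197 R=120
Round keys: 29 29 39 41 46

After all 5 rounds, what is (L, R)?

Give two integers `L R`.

Round 1 (k=29): L=120 R=90
Round 2 (k=29): L=90 R=65
Round 3 (k=39): L=65 R=180
Round 4 (k=41): L=180 R=154
Round 5 (k=46): L=154 R=7

Answer: 154 7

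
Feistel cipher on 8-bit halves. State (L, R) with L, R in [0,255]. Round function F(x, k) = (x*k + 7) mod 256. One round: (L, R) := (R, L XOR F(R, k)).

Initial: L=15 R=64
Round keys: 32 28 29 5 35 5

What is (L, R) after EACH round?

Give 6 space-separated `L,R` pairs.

Answer: 64,8 8,167 167,250 250,78 78,75 75,48

Derivation:
Round 1 (k=32): L=64 R=8
Round 2 (k=28): L=8 R=167
Round 3 (k=29): L=167 R=250
Round 4 (k=5): L=250 R=78
Round 5 (k=35): L=78 R=75
Round 6 (k=5): L=75 R=48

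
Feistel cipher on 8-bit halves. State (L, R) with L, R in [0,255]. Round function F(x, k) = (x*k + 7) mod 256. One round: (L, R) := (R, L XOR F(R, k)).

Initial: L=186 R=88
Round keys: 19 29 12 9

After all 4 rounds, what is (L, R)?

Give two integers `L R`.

Answer: 242 217

Derivation:
Round 1 (k=19): L=88 R=53
Round 2 (k=29): L=53 R=80
Round 3 (k=12): L=80 R=242
Round 4 (k=9): L=242 R=217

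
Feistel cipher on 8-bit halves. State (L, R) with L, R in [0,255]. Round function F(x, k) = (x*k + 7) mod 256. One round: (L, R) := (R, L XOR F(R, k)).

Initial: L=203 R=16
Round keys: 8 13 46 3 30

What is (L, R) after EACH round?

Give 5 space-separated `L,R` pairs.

Answer: 16,76 76,243 243,253 253,13 13,112

Derivation:
Round 1 (k=8): L=16 R=76
Round 2 (k=13): L=76 R=243
Round 3 (k=46): L=243 R=253
Round 4 (k=3): L=253 R=13
Round 5 (k=30): L=13 R=112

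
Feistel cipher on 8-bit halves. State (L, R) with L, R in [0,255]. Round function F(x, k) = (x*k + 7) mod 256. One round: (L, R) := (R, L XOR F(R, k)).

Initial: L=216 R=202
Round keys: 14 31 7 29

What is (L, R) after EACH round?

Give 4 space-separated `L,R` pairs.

Round 1 (k=14): L=202 R=203
Round 2 (k=31): L=203 R=86
Round 3 (k=7): L=86 R=170
Round 4 (k=29): L=170 R=31

Answer: 202,203 203,86 86,170 170,31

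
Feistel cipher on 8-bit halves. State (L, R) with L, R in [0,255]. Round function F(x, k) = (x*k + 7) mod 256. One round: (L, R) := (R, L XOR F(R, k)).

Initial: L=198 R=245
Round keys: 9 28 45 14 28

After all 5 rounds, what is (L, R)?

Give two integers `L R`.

Round 1 (k=9): L=245 R=98
Round 2 (k=28): L=98 R=74
Round 3 (k=45): L=74 R=107
Round 4 (k=14): L=107 R=171
Round 5 (k=28): L=171 R=208

Answer: 171 208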